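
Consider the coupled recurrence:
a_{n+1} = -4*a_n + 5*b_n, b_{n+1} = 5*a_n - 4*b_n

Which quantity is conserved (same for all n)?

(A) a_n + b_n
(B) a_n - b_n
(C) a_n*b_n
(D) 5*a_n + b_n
A

Replace a_n by a_{n+1} = -4*a_n + 5*b_n and b_n by b_{n+1} = 5*a_n - 4*b_n in each option and simplify:
(A) a_n + b_n  ->  (-4*a_n + 5*b_n) + (5*a_n - 4*b_n) = a_n + b_n   [conserved]
(B) a_n - b_n  ->  (-4*a_n + 5*b_n) - (5*a_n - 4*b_n) = -9*a_n + 9*b_n   [not conserved]
(C) a_n*b_n  ->  (-4*a_n + 5*b_n)*(5*a_n - 4*b_n) = -20*a_n^2 + 41*a_n*b_n - 20*b_n^2   [not conserved]
(D) 5*a_n + b_n  ->  5*(-4*a_n + 5*b_n) + (5*a_n - 4*b_n) = -15*a_n + 21*b_n   [not conserved]

Only (A) a_n + b_n returns to itself after one step, so it is the conserved quantity.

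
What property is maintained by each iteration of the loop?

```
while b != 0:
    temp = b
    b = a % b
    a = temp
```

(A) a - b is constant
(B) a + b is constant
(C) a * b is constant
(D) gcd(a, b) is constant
D

A loop invariant must hold before the first iteration and be re-established by every execution of the body.

(D) gcd(a, b) is constant: One iteration replaces (a, b) by (b, a mod b). Since a mod b = a - q*b for an integer q, any common divisor of a and b divides b and a mod b, and conversely; hence gcd(b, a mod b) = gcd(a, b). For instance (16, 9) -> (9, 7) keeps gcd = 1. At exit b = 0 and a = gcd of the original inputs.

The other options fail:
(A) a - b is constant: e.g. (a, b) = (16, 9) -> (9, 7): the difference goes from 7 to 2.
(B) a + b is constant: e.g. (a, b) = (16, 9) -> (9, 7): the sum goes from 25 to 16.
(C) a * b is constant: e.g. (a, b) = (16, 9) -> (9, 7): the product goes from 144 to 63.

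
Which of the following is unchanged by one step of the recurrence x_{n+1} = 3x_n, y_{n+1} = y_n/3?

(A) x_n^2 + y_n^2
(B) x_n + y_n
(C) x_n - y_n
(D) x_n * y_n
D

For the recurrence x_{n+1} = 3x_n, y_{n+1} = y_n/3:

x_{n+1} * y_{n+1} = (3x_n) * (y_n/3) = x_n * y_n
The product is conserved.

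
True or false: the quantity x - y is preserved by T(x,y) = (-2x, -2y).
False

Substitute T(x,y) = (-2x, -2y) into the expression and compare with the original.

Original: x - y
After applying T: (-2x) - (-2y) = -2x + 2y

This differs from the original x - y (difference: -3x + 3y), so the expression is NOT invariant.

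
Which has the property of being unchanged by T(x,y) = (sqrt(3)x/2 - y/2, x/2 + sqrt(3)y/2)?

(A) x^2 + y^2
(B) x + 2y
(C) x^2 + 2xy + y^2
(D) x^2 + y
A

An expression E(x,y) is invariant under T if E(T(x,y)) = E(x,y). Here T(x,y) = (sqrt(3)x/2 - y/2, x/2 + sqrt(3)y/2).
Substitute the transformed coordinates into each option and compare with the original:
(A) x^2 + y^2  ->  (sqrt(3)x/2 - y/2)^2 + (x/2 + sqrt(3)y/2)^2 = x^2 + y^2   [equals x^2 + y^2: invariant]
(B) x + 2y  ->  (sqrt(3)x/2 - y/2) + 2(x/2 + sqrt(3)y/2) = sqrt(3)x/2 + x - y/2 + sqrt(3)y   [differs from x + 2y: not invariant]
(C) x^2 + 2xy + y^2  ->  (sqrt(3)x/2 - y/2)^2 + 2(sqrt(3)x/2 - y/2)(x/2 + sqrt(3)y/2) + (x/2 + sqrt(3)y/2)^2 = sqrt(3)x^2/2 + x^2 + xy - sqrt(3)y^2/2 + y^2   [differs from x^2 + 2xy + y^2: not invariant]
(D) x^2 + y  ->  (sqrt(3)x/2 - y/2)^2 + (x/2 + sqrt(3)y/2) = 3x^2/4 - sqrt(3)xy/2 + x/2 + y^2/4 + sqrt(3)y/2   [differs from x^2 + y: not invariant]

Only option (A), x^2 + y^2, is unchanged by the transformation.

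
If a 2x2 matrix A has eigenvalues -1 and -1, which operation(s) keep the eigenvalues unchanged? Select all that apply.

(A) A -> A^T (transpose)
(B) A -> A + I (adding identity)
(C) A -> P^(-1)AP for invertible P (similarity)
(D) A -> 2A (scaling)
A and C

Eigenvalues are preserved by:
1. Similarity transformations: A -> P^(-1)AP (same characteristic polynomial)
2. Transpose: A^T has the same eigenvalues as A

Eigenvalues are NOT preserved by:
- Adding identity: eigenvalues become -1+1, -1+1
- Scaling: eigenvalues become -2, -2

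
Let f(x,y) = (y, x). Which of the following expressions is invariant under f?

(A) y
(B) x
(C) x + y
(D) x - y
C

For f(x,y) = (y, x):
After applying f: x' = y, y' = x. So x' + y' = y + x = x + y.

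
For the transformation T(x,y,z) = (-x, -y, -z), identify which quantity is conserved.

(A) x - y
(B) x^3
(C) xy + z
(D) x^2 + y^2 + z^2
D

Apply T(x,y,z) = (-x, -y, -z) to each option, i.e. replace (x, y, z) by the transformed coordinates.
Substitute the transformed coordinates into each option and compare with the original:
(A) x - y  ->  (-x) - (-y) = -x + y   [differs from x - y: not invariant]
(B) x^3  ->  (-x)^3 = -x^3   [differs from x^3: not invariant]
(C) xy + z  ->  (-x)(-y) + (-z) = xy - z   [differs from xy + z: not invariant]
(D) x^2 + y^2 + z^2  ->  (-x)^2 + (-y)^2 + (-z)^2 = x^2 + y^2 + z^2   [equals x^2 + y^2 + z^2: invariant]

Only option (D), x^2 + y^2 + z^2, is unchanged by the transformation.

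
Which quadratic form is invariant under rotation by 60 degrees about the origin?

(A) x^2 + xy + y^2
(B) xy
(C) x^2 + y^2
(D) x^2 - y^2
C

Rotation by 60 degrees sends (x, y) to (x/2 - sqrt(3)y/2, sqrt(3)x/2 + y/2).
Substitute the transformed coordinates into each option and compare with the original:
(A) x^2 + xy + y^2  ->  (x/2 - sqrt(3)y/2)^2 + (x/2 - sqrt(3)y/2)(sqrt(3)x/2 + y/2) + (sqrt(3)x/2 + y/2)^2 = sqrt(3)x^2/4 + x^2 - xy/2 - sqrt(3)y^2/4 + y^2   [differs from x^2 + xy + y^2: not invariant]
(B) xy  ->  (x/2 - sqrt(3)y/2)(sqrt(3)x/2 + y/2) = sqrt(3)x^2/4 - xy/2 - sqrt(3)y^2/4   [differs from xy: not invariant]
(C) x^2 + y^2  ->  (x/2 - sqrt(3)y/2)^2 + (sqrt(3)x/2 + y/2)^2 = x^2 + y^2   [equals x^2 + y^2: invariant]
(D) x^2 - y^2  ->  (x/2 - sqrt(3)y/2)^2 - (sqrt(3)x/2 + y/2)^2 = -x^2/2 - sqrt(3)xy + y^2/2   [differs from x^2 - y^2: not invariant]

Only option (C), x^2 + y^2, is unchanged by the transformation.
x^2 + y^2 is the squared distance from the origin, which rotations preserve.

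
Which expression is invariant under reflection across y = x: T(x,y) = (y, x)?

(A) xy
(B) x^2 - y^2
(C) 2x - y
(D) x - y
A

The map is reflection across y = x: T(x,y) = (y, x).
Substitute the transformed coordinates into each option and compare with the original:
(A) xy  ->  (y)(x) = xy   [equals xy: invariant]
(B) x^2 - y^2  ->  (y)^2 - (x)^2 = -x^2 + y^2   [differs from x^2 - y^2: not invariant]
(C) 2x - y  ->  2(y) - (x) = -x + 2y   [differs from 2x - y: not invariant]
(D) x - y  ->  (y) - (x) = -x + y   [differs from x - y: not invariant]

Only option (A), xy, is unchanged by the transformation.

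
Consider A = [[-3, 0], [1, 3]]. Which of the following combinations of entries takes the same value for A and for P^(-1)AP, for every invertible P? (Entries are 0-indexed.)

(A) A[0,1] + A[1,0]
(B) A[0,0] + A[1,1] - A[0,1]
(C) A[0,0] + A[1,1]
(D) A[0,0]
C

A[0,0] + A[1,1] is the trace of A. By the cyclic property of the trace, tr(P^(-1)AP) = tr(APP^(-1)) = tr(A), so it is the same for every matrix similar to A.

The other combinations are not similarity invariants. For example, take P = [[1, -1], [0, 1]] (det P = 1), so P^(-1) = [[1, 1], [0, 1]] and
B = P^(-1)AP = [[-2, 5], [1, 2]].
Evaluating each option on A and on B:
(A) A[0,1] + A[1,0]: 1 for A, 6 for B -> changes
(B) A[0,0] + A[1,1] - A[0,1]: 0 for A, -5 for B -> changes
(C) A[0,0] + A[1,1]: 0 for A, 0 for B -> unchanged
(D) A[0,0]: -3 for A, -2 for B -> changes

Only (C) A[0,0] + A[1,1] = 0 survives (and it does so for every P, not just this one), so it is the invariant.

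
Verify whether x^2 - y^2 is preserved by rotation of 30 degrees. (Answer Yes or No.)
No

Applying rotation by 30 degrees: x' = x*cos(30 degrees) - y*sin(30 degrees) = sqrt(3)x/2 - y/2, y' = x*sin(30 degrees) + y*cos(30 degrees) = x/2 + sqrt(3)y/2

Substituting into x^2 - y^2:
(sqrt(3)x/2 - y/2)^2 - (x/2 + sqrt(3)y/2)^2
= x^2/2 - sqrt(3)xy - y^2/2

This differs from the original expression x^2 - y^2, so it is NOT invariant.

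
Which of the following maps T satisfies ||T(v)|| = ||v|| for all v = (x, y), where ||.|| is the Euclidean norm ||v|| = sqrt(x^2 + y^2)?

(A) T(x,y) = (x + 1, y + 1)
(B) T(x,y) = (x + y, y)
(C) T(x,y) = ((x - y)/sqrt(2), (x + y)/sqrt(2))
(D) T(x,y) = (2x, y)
C

A transformation preserves a norm if ||T(v)|| = ||v|| for every v; a single vector where the norm changes rules an option out.

(A) T(x,y) = (x + 1, y + 1): v = (1, 0) has norm sqrt((1)^2 + (0)^2) = 1, but T(v) = (2, 1) has norm sqrt(5) -- not preserved.
(B) T(x,y) = (x + y, y): v = (0, 1) has norm sqrt((0)^2 + (1)^2) = 1, but T(v) = (1, 1) has norm sqrt(2) -- not preserved.
(C) T(x,y) = ((x - y)/sqrt(2), (x + y)/sqrt(2)): preserves the norm -- it is an orthogonal map (a rotation/reflection), and (sqrt(2)(x - y)/2)^2 + (sqrt(2)(x + y)/2)^2 simplifies to x^2 + y^2.
(D) T(x,y) = (2x, y): v = (1, 0) has norm sqrt((1)^2 + (0)^2) = 1, but T(v) = (2, 0) has norm 2 -- not preserved.

Therefore the answer is (C).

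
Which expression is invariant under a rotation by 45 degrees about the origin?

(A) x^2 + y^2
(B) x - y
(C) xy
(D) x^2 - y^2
A

A rotation by 45 degrees sends (x, y) to (sqrt(2)x/2 - sqrt(2)y/2, sqrt(2)x/2 + sqrt(2)y/2).
Substitute the transformed coordinates into each option and compare with the original:
(A) x^2 + y^2  ->  (sqrt(2)x/2 - sqrt(2)y/2)^2 + (sqrt(2)x/2 + sqrt(2)y/2)^2 = x^2 + y^2   [equals x^2 + y^2: invariant]
(B) x - y  ->  (sqrt(2)x/2 - sqrt(2)y/2) - (sqrt(2)x/2 + sqrt(2)y/2) = -sqrt(2)y   [differs from x - y: not invariant]
(C) xy  ->  (sqrt(2)x/2 - sqrt(2)y/2)(sqrt(2)x/2 + sqrt(2)y/2) = x^2/2 - y^2/2   [differs from xy: not invariant]
(D) x^2 - y^2  ->  (sqrt(2)x/2 - sqrt(2)y/2)^2 - (sqrt(2)x/2 + sqrt(2)y/2)^2 = -2xy   [differs from x^2 - y^2: not invariant]

Only option (A), x^2 + y^2, is unchanged by the transformation.
Geometrically, x^2 + y^2 is the squared distance from the origin, which every rotation about the origin preserves.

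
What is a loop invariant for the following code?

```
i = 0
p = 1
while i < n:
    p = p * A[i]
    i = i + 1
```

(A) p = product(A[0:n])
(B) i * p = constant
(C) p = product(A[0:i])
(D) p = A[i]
C

A loop invariant must hold before the first iteration and be re-established by every execution of the body.

(C) p = product(A[0:i]): Initially i = 0 and p = 1 = product of the empty slice A[0:0]. If p = product(A[0:i]) holds at the top of an iteration, the body sets p to product(A[0:i]) * A[i] = product(A[0:i+1]) and then i to i+1, so the property is restored. At exit i = n, giving p = product(A[0:n]).

The other options fail:
(A) p = product(A[0:n]): false before the loop (p = 1, not the full product) -- it only becomes true at exit.
(B) i * p = constant: initially i * p = 0, but after one iteration it is 1 * A[0], which is nonzero in general.
(D) p = A[i]: after the first iteration p = A[0] but i = 1; in general p is a product of several elements, not a single one.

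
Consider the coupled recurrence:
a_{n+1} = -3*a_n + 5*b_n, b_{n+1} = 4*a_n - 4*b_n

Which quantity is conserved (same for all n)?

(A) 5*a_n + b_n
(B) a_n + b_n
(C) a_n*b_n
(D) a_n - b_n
B

Replace a_n by a_{n+1} = -3*a_n + 5*b_n and b_n by b_{n+1} = 4*a_n - 4*b_n in each option and simplify:
(A) 5*a_n + b_n  ->  5*(-3*a_n + 5*b_n) + (4*a_n - 4*b_n) = -11*a_n + 21*b_n   [not conserved]
(B) a_n + b_n  ->  (-3*a_n + 5*b_n) + (4*a_n - 4*b_n) = a_n + b_n   [conserved]
(C) a_n*b_n  ->  (-3*a_n + 5*b_n)*(4*a_n - 4*b_n) = -12*a_n^2 + 32*a_n*b_n - 20*b_n^2   [not conserved]
(D) a_n - b_n  ->  (-3*a_n + 5*b_n) - (4*a_n - 4*b_n) = -7*a_n + 9*b_n   [not conserved]

Only (B) a_n + b_n returns to itself after one step, so it is the conserved quantity.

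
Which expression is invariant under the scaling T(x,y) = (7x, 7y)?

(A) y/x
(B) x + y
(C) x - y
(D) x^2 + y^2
A

Under the uniform scaling T(x,y) = (7x, 7y):
Substitute the transformed coordinates into each option and compare with the original:
(A) y/x  ->  (7y)/(7x) = y/x   [equals y/x: invariant]
(B) x + y  ->  (7x) + (7y) = 7x + 7y   [differs from x + y: not invariant]
(C) x - y  ->  (7x) - (7y) = 7x - 7y   [differs from x - y: not invariant]
(D) x^2 + y^2  ->  (7x)^2 + (7y)^2 = 49x^2 + 49y^2   [differs from x^2 + y^2: not invariant]

Only option (A), y/x, is unchanged by the transformation.
The common factor 7 cancels in a ratio of coordinates, while sums, products and sums of squares pick up factors of 7 or 49.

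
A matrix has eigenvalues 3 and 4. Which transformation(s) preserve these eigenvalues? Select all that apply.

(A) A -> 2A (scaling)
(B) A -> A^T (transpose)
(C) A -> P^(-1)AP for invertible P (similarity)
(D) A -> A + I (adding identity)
B and C

Eigenvalues are preserved by:
1. Similarity transformations: A -> P^(-1)AP (same characteristic polynomial)
2. Transpose: A^T has the same eigenvalues as A

Eigenvalues are NOT preserved by:
- Adding identity: eigenvalues become 3+1, 4+1
- Scaling: eigenvalues become 6, 8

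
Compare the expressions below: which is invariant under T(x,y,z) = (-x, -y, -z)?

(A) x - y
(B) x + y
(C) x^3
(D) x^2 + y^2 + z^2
D

Apply T(x,y,z) = (-x, -y, -z) to each option, i.e. replace (x, y, z) by the transformed coordinates.
Substitute the transformed coordinates into each option and compare with the original:
(A) x - y  ->  (-x) - (-y) = -x + y   [differs from x - y: not invariant]
(B) x + y  ->  (-x) + (-y) = -x - y   [differs from x + y: not invariant]
(C) x^3  ->  (-x)^3 = -x^3   [differs from x^3: not invariant]
(D) x^2 + y^2 + z^2  ->  (-x)^2 + (-y)^2 + (-z)^2 = x^2 + y^2 + z^2   [equals x^2 + y^2 + z^2: invariant]

Only option (D), x^2 + y^2 + z^2, is unchanged by the transformation.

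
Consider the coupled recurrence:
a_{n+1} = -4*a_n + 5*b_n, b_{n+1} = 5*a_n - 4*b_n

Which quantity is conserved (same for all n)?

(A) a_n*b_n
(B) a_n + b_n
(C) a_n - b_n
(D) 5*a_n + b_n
B

Replace a_n by a_{n+1} = -4*a_n + 5*b_n and b_n by b_{n+1} = 5*a_n - 4*b_n in each option and simplify:
(A) a_n*b_n  ->  (-4*a_n + 5*b_n)*(5*a_n - 4*b_n) = -20*a_n^2 + 41*a_n*b_n - 20*b_n^2   [not conserved]
(B) a_n + b_n  ->  (-4*a_n + 5*b_n) + (5*a_n - 4*b_n) = a_n + b_n   [conserved]
(C) a_n - b_n  ->  (-4*a_n + 5*b_n) - (5*a_n - 4*b_n) = -9*a_n + 9*b_n   [not conserved]
(D) 5*a_n + b_n  ->  5*(-4*a_n + 5*b_n) + (5*a_n - 4*b_n) = -15*a_n + 21*b_n   [not conserved]

Only (B) a_n + b_n returns to itself after one step, so it is the conserved quantity.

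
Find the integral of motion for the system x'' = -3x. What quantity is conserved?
E = (x')^2 + 3x^2

Multiply the equation by x':
x' * x'' = -3x * x'
The left side is d/dt[(x')^2/2] and the right side is d/dt[-3x^2/2], so
d/dt[(x')^2/2 + 3x^2/2] = 0, i.e. (x')^2/2 + 3x^2/2 = constant.
Multiplying by 2, the integral of motion is E = (x')^2 + 3x^2.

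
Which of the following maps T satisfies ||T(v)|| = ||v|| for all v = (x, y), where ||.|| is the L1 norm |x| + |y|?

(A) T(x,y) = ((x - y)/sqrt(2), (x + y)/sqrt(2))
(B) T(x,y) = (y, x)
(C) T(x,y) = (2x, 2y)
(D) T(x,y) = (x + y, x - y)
B

A transformation preserves a norm if ||T(v)|| = ||v|| for every v; a single vector where the norm changes rules an option out.

(A) T(x,y) = ((x - y)/sqrt(2), (x + y)/sqrt(2)): v = (1, 0) has norm |1| + |0| = 1, but T(v) = (sqrt(2)/2, sqrt(2)/2) has norm sqrt(2) -- not preserved.
(B) T(x,y) = (y, x): preserves the norm -- it only permutes the coordinates and/or flips signs, which leaves |x| + |y| unchanged.
(C) T(x,y) = (2x, 2y): v = (1, 0) has norm |1| + |0| = 1, but T(v) = (2, 0) has norm 2 -- not preserved.
(D) T(x,y) = (x + y, x - y): v = (1, 0) has norm |1| + |0| = 1, but T(v) = (1, 1) has norm 2 -- not preserved.

Therefore the answer is (B).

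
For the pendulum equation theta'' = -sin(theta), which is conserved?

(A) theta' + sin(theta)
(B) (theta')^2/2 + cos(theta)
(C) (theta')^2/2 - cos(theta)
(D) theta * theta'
C

A first integral I satisfies dI/dt = 0 along every solution. Differentiate each option and use the equation of motion:
(A) d/dt[theta' + sin(theta)] = theta'' + cos(theta) theta' = -sin(theta) + theta' cos(theta), not identically 0
(B) d/dt[(theta')^2/2 + cos(theta)] = theta' theta'' - sin(theta) theta' = -2 theta' sin(theta), not identically 0
(C) d/dt[(theta')^2/2 - cos(theta)] = theta' theta'' + sin(theta) theta' = theta'(-sin(theta)) + theta' sin(theta) = 0
(D) d/dt[theta * theta'] = (theta')^2 + theta theta'' = (theta')^2 - theta sin(theta), not identically 0

Only (C) has zero time-derivative. This is the total energy: kinetic (theta')^2/2 plus potential -cos(theta).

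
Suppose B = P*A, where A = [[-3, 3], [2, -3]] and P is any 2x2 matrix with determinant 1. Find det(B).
3

By the multiplicative property of determinants, det(B) = det(P*A) = det(P) * det(A) = det(A),
so the determinant is invariant under multiplication by any determinant-1 matrix; we just need det(A).

det(A) = (-3)(-3) - (3)(2) = 9 - 6 = 3

Therefore det(B) = 1 * 3 = 3.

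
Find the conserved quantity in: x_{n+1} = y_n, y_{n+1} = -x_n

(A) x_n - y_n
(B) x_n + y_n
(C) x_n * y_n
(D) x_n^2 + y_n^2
D

For the recurrence x_{n+1} = y_n, y_{n+1} = -x_n:

x_{n+1}^2 + y_{n+1}^2 = y_n^2 + (-x_n)^2 = x_n^2 + y_n^2
The sum of squares is conserved (like energy in a harmonic oscillator).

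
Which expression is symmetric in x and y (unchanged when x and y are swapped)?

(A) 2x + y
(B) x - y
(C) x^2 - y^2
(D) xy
D

A symmetric expression is unchanged when the variables are permuted; here the transformation to test is the swap (x, y) -> (y, x).
Substitute the transformed coordinates into each option and compare with the original:
(A) 2x + y  ->  2(y) + (x) = x + 2y   [differs from 2x + y: not invariant]
(B) x - y  ->  (y) - (x) = -x + y   [differs from x - y: not invariant]
(C) x^2 - y^2  ->  (y)^2 - (x)^2 = -x^2 + y^2   [differs from x^2 - y^2: not invariant]
(D) xy  ->  (y)(x) = xy   [equals xy: invariant]

Only option (D), xy, is unchanged by the transformation.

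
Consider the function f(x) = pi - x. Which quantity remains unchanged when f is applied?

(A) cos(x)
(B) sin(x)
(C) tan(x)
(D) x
B

For f(x) = pi - x:
sin(pi - x) = sin(x), so sine is invariant under this transformation.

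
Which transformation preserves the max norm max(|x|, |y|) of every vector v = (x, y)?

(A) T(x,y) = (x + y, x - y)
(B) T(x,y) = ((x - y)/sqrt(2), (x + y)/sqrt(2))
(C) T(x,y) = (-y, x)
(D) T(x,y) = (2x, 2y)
C

A transformation preserves a norm if ||T(v)|| = ||v|| for every v; a single vector where the norm changes rules an option out.

(A) T(x,y) = (x + y, x - y): v = (1, 1) has norm max(|1|, |1|) = 1, but T(v) = (2, 0) has norm 2 -- not preserved.
(B) T(x,y) = ((x - y)/sqrt(2), (x + y)/sqrt(2)): v = (1, 0) has norm max(|1|, |0|) = 1, but T(v) = (sqrt(2)/2, sqrt(2)/2) has norm sqrt(2)/2 -- not preserved.
(C) T(x,y) = (-y, x): preserves the norm -- it only permutes the coordinates and/or flips signs, which leaves max(|x|, |y|) unchanged.
(D) T(x,y) = (2x, 2y): v = (1, 0) has norm max(|1|, |0|) = 1, but T(v) = (2, 0) has norm 2 -- not preserved.

Therefore the answer is (C).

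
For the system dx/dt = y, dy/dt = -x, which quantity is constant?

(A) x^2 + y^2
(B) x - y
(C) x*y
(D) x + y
A

A first integral I satisfies dI/dt = 0 along every solution. Differentiate each option and use the equation of motion:
(A) d/dt[x^2 + y^2] = 2x*dx/dt + 2y*dy/dt = 2x*y + 2y*(-x) = 0
(B) d/dt[x - y] = y - (-x) = x + y, not identically 0
(C) d/dt[x*y] = (dx/dt)y + x(dy/dt) = y^2 - x^2, not identically 0
(D) d/dt[x + y] = y + (-x) = y - x, not identically 0

Only (A) has zero time-derivative. So x^2 + y^2 (the squared radius; trajectories are circles) is the conserved quantity.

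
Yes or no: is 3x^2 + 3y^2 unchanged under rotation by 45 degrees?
Yes

Applying rotation by 45 degrees: x' = x*cos(45 degrees) - y*sin(45 degrees) = sqrt(2)x/2 - sqrt(2)y/2, y' = x*sin(45 degrees) + y*cos(45 degrees) = sqrt(2)x/2 + sqrt(2)y/2

Substituting into 3x^2 + 3y^2:
3(sqrt(2)x/2 - sqrt(2)y/2)^2 + 3(sqrt(2)x/2 + sqrt(2)y/2)^2
= 3x^2 + 3y^2

This equals the original expression 3x^2 + 3y^2, so it IS invariant.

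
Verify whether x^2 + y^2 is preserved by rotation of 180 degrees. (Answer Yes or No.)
Yes

Applying rotation by 180 degrees: x' = x*cos(180 degrees) - y*sin(180 degrees) = -x, y' = x*sin(180 degrees) + y*cos(180 degrees) = -y

Substituting into x^2 + y^2:
(-x)^2 + (-y)^2
= x^2 + y^2

This equals the original expression x^2 + y^2, so it IS invariant.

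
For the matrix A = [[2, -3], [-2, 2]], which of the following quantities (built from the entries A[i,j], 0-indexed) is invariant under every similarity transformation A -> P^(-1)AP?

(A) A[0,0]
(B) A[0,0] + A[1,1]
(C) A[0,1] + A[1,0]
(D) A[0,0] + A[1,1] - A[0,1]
B

A[0,0] + A[1,1] is the trace of A. By the cyclic property of the trace, tr(P^(-1)AP) = tr(APP^(-1)) = tr(A), so it is the same for every matrix similar to A.

The other combinations are not similarity invariants. For example, take P = [[2, 1], [1, 1]] (det P = 1), so P^(-1) = [[1, -1], [-1, 2]] and
B = P^(-1)AP = [[3, -1], [-5, 1]].
Evaluating each option on A and on B:
(A) A[0,0]: 2 for A, 3 for B -> changes
(B) A[0,0] + A[1,1]: 4 for A, 4 for B -> unchanged
(C) A[0,1] + A[1,0]: -5 for A, -6 for B -> changes
(D) A[0,0] + A[1,1] - A[0,1]: 7 for A, 5 for B -> changes

Only (B) A[0,0] + A[1,1] = 4 survives (and it does so for every P, not just this one), so it is the invariant.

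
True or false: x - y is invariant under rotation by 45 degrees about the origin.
False

Applying rotation by 45 degrees: x' = x*cos(45 degrees) - y*sin(45 degrees) = sqrt(2)x/2 - sqrt(2)y/2, y' = x*sin(45 degrees) + y*cos(45 degrees) = sqrt(2)x/2 + sqrt(2)y/2

Substituting into x - y:
(sqrt(2)x/2 - sqrt(2)y/2) - (sqrt(2)x/2 + sqrt(2)y/2)
= -sqrt(2)y

This differs from the original expression x - y, so it is NOT invariant.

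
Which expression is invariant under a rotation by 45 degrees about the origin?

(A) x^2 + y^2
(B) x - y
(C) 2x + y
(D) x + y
A

A rotation by 45 degrees sends (x, y) to (sqrt(2)x/2 - sqrt(2)y/2, sqrt(2)x/2 + sqrt(2)y/2).
Substitute the transformed coordinates into each option and compare with the original:
(A) x^2 + y^2  ->  (sqrt(2)x/2 - sqrt(2)y/2)^2 + (sqrt(2)x/2 + sqrt(2)y/2)^2 = x^2 + y^2   [equals x^2 + y^2: invariant]
(B) x - y  ->  (sqrt(2)x/2 - sqrt(2)y/2) - (sqrt(2)x/2 + sqrt(2)y/2) = -sqrt(2)y   [differs from x - y: not invariant]
(C) 2x + y  ->  2(sqrt(2)x/2 - sqrt(2)y/2) + (sqrt(2)x/2 + sqrt(2)y/2) = 3sqrt(2)x/2 - sqrt(2)y/2   [differs from 2x + y: not invariant]
(D) x + y  ->  (sqrt(2)x/2 - sqrt(2)y/2) + (sqrt(2)x/2 + sqrt(2)y/2) = sqrt(2)x   [differs from x + y: not invariant]

Only option (A), x^2 + y^2, is unchanged by the transformation.
Geometrically, x^2 + y^2 is the squared distance from the origin, which every rotation about the origin preserves.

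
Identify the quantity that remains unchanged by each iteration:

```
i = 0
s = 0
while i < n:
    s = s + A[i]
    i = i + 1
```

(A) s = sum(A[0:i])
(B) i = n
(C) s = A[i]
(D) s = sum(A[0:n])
A

A loop invariant must hold before the first iteration and be re-established by every execution of the body.

(A) s = sum(A[0:i]): Initially i = 0 and s = 0 = sum of the empty slice A[0:0]. If s = sum(A[0:i]) holds at the top of an iteration, the body sets s to sum(A[0:i]) + A[i] = sum(A[0:i+1]) and then i to i+1, so s = sum(A[0:i]) holds again. At exit i = n, giving s = sum(A[0:n]).

The other options fail:
(B) i = n: false initially (i = 0); it is the exit condition, not an invariant.
(C) s = A[i]: after the first iteration s = A[0] but i = 1, so s = A[i] compares s with the wrong element (and fails in general).
(D) s = sum(A[0:n]): false before the loop (s = 0, not the full sum) -- it only becomes true at exit.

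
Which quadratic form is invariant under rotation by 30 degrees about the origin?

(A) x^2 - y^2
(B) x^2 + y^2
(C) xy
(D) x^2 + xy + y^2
B

Rotation by 30 degrees sends (x, y) to (sqrt(3)x/2 - y/2, x/2 + sqrt(3)y/2).
Substitute the transformed coordinates into each option and compare with the original:
(A) x^2 - y^2  ->  (sqrt(3)x/2 - y/2)^2 - (x/2 + sqrt(3)y/2)^2 = x^2/2 - sqrt(3)xy - y^2/2   [differs from x^2 - y^2: not invariant]
(B) x^2 + y^2  ->  (sqrt(3)x/2 - y/2)^2 + (x/2 + sqrt(3)y/2)^2 = x^2 + y^2   [equals x^2 + y^2: invariant]
(C) xy  ->  (sqrt(3)x/2 - y/2)(x/2 + sqrt(3)y/2) = sqrt(3)x^2/4 + xy/2 - sqrt(3)y^2/4   [differs from xy: not invariant]
(D) x^2 + xy + y^2  ->  (sqrt(3)x/2 - y/2)^2 + (sqrt(3)x/2 - y/2)(x/2 + sqrt(3)y/2) + (x/2 + sqrt(3)y/2)^2 = sqrt(3)x^2/4 + x^2 + xy/2 - sqrt(3)y^2/4 + y^2   [differs from x^2 + xy + y^2: not invariant]

Only option (B), x^2 + y^2, is unchanged by the transformation.
x^2 + y^2 is the squared distance from the origin, which rotations preserve.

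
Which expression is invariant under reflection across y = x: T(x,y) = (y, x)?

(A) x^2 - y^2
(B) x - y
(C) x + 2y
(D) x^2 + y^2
D

The map is reflection across y = x: T(x,y) = (y, x).
Substitute the transformed coordinates into each option and compare with the original:
(A) x^2 - y^2  ->  (y)^2 - (x)^2 = -x^2 + y^2   [differs from x^2 - y^2: not invariant]
(B) x - y  ->  (y) - (x) = -x + y   [differs from x - y: not invariant]
(C) x + 2y  ->  (y) + 2(x) = 2x + y   [differs from x + 2y: not invariant]
(D) x^2 + y^2  ->  (y)^2 + (x)^2 = x^2 + y^2   [equals x^2 + y^2: invariant]

Only option (D), x^2 + y^2, is unchanged by the transformation.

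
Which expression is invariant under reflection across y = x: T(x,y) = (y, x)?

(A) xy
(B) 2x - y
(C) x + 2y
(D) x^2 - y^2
A

The map is reflection across y = x: T(x,y) = (y, x).
Substitute the transformed coordinates into each option and compare with the original:
(A) xy  ->  (y)(x) = xy   [equals xy: invariant]
(B) 2x - y  ->  2(y) - (x) = -x + 2y   [differs from 2x - y: not invariant]
(C) x + 2y  ->  (y) + 2(x) = 2x + y   [differs from x + 2y: not invariant]
(D) x^2 - y^2  ->  (y)^2 - (x)^2 = -x^2 + y^2   [differs from x^2 - y^2: not invariant]

Only option (A), xy, is unchanged by the transformation.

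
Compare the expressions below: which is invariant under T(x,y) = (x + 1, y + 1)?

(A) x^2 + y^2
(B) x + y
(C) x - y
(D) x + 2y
C

An expression E(x,y) is invariant under T if E(T(x,y)) = E(x,y). Here T(x,y) = (x + 1, y + 1).
Substitute the transformed coordinates into each option and compare with the original:
(A) x^2 + y^2  ->  (x + 1)^2 + (y + 1)^2 = x^2 + 2x + y^2 + 2y + 2   [differs from x^2 + y^2: not invariant]
(B) x + y  ->  (x + 1) + (y + 1) = x + y + 2   [differs from x + y: not invariant]
(C) x - y  ->  (x + 1) - (y + 1) = x - y   [equals x - y: invariant]
(D) x + 2y  ->  (x + 1) + 2(y + 1) = x + 2y + 3   [differs from x + 2y: not invariant]

Only option (C), x - y, is unchanged by the transformation.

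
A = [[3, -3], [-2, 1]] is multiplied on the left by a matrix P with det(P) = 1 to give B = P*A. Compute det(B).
-3

By the multiplicative property of determinants, det(B) = det(P*A) = det(P) * det(A) = det(A),
so the determinant is invariant under multiplication by any determinant-1 matrix; we just need det(A).

det(A) = (3)(1) - (-3)(-2) = 3 - 6 = -3

Therefore det(B) = 1 * (-3) = -3.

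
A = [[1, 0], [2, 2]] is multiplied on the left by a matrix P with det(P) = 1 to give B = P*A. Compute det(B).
2

By the multiplicative property of determinants, det(B) = det(P*A) = det(P) * det(A) = det(A),
so the determinant is invariant under multiplication by any determinant-1 matrix; we just need det(A).

det(A) = (1)(2) - (0)(2) = 2 - 0 = 2

Therefore det(B) = 1 * 2 = 2.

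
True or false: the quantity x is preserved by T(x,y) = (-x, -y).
False

Substitute T(x,y) = (-x, -y) into the expression and compare with the original.

Original: x
After applying T: (-x) = -x

This differs from the original x (difference: -2x), so the expression is NOT invariant.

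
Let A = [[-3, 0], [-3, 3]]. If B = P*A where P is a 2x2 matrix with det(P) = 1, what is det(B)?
-9

By the multiplicative property of determinants, det(B) = det(P*A) = det(P) * det(A) = det(A),
so the determinant is invariant under multiplication by any determinant-1 matrix; we just need det(A).

det(A) = (-3)(3) - (0)(-3) = -9 - 0 = -9

Therefore det(B) = 1 * (-9) = -9.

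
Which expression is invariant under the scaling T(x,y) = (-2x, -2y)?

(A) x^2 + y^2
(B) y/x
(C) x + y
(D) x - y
B

Under the uniform scaling T(x,y) = (-2x, -2y):
Substitute the transformed coordinates into each option and compare with the original:
(A) x^2 + y^2  ->  (-2x)^2 + (-2y)^2 = 4x^2 + 4y^2   [differs from x^2 + y^2: not invariant]
(B) y/x  ->  (-2y)/(-2x) = y/x   [equals y/x: invariant]
(C) x + y  ->  (-2x) + (-2y) = -2x - 2y   [differs from x + y: not invariant]
(D) x - y  ->  (-2x) - (-2y) = -2x + 2y   [differs from x - y: not invariant]

Only option (B), y/x, is unchanged by the transformation.
The common factor -2 cancels in a ratio of coordinates, while sums, products and sums of squares pick up factors of -2 or 4.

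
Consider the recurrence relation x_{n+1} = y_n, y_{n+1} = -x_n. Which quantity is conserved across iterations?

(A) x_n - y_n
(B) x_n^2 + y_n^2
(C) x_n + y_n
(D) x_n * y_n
B

For the recurrence x_{n+1} = y_n, y_{n+1} = -x_n:

x_{n+1}^2 + y_{n+1}^2 = y_n^2 + (-x_n)^2 = x_n^2 + y_n^2
The sum of squares is conserved (like energy in a harmonic oscillator).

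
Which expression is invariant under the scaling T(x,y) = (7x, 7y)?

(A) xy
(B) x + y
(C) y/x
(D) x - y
C

Under the uniform scaling T(x,y) = (7x, 7y):
Substitute the transformed coordinates into each option and compare with the original:
(A) xy  ->  (7x)(7y) = 49xy   [differs from xy: not invariant]
(B) x + y  ->  (7x) + (7y) = 7x + 7y   [differs from x + y: not invariant]
(C) y/x  ->  (7y)/(7x) = y/x   [equals y/x: invariant]
(D) x - y  ->  (7x) - (7y) = 7x - 7y   [differs from x - y: not invariant]

Only option (C), y/x, is unchanged by the transformation.
The common factor 7 cancels in a ratio of coordinates, while sums, products and sums of squares pick up factors of 7 or 49.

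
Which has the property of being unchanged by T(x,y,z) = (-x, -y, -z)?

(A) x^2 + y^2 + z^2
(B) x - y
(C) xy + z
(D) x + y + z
A

Apply T(x,y,z) = (-x, -y, -z) to each option, i.e. replace (x, y, z) by the transformed coordinates.
Substitute the transformed coordinates into each option and compare with the original:
(A) x^2 + y^2 + z^2  ->  (-x)^2 + (-y)^2 + (-z)^2 = x^2 + y^2 + z^2   [equals x^2 + y^2 + z^2: invariant]
(B) x - y  ->  (-x) - (-y) = -x + y   [differs from x - y: not invariant]
(C) xy + z  ->  (-x)(-y) + (-z) = xy - z   [differs from xy + z: not invariant]
(D) x + y + z  ->  (-x) + (-y) + (-z) = -x - y - z   [differs from x + y + z: not invariant]

Only option (A), x^2 + y^2 + z^2, is unchanged by the transformation.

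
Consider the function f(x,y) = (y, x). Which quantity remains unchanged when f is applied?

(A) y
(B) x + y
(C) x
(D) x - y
B

For f(x,y) = (y, x):
After applying f: x' = y, y' = x. So x' + y' = y + x = x + y.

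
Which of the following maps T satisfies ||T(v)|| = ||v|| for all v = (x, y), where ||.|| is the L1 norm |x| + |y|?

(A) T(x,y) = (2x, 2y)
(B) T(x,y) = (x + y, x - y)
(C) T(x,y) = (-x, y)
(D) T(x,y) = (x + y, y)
C

A transformation preserves a norm if ||T(v)|| = ||v|| for every v; a single vector where the norm changes rules an option out.

(A) T(x,y) = (2x, 2y): v = (1, 0) has norm |1| + |0| = 1, but T(v) = (2, 0) has norm 2 -- not preserved.
(B) T(x,y) = (x + y, x - y): v = (1, 0) has norm |1| + |0| = 1, but T(v) = (1, 1) has norm 2 -- not preserved.
(C) T(x,y) = (-x, y): preserves the norm -- it only permutes the coordinates and/or flips signs, which leaves |x| + |y| unchanged.
(D) T(x,y) = (x + y, y): v = (0, 1) has norm |0| + |1| = 1, but T(v) = (1, 1) has norm 2 -- not preserved.

Therefore the answer is (C).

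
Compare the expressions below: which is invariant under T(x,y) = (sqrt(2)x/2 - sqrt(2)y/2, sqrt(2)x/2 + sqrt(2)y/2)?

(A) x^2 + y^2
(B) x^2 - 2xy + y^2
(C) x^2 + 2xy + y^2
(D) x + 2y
A

An expression E(x,y) is invariant under T if E(T(x,y)) = E(x,y). Here T(x,y) = (sqrt(2)x/2 - sqrt(2)y/2, sqrt(2)x/2 + sqrt(2)y/2).
Substitute the transformed coordinates into each option and compare with the original:
(A) x^2 + y^2  ->  (sqrt(2)x/2 - sqrt(2)y/2)^2 + (sqrt(2)x/2 + sqrt(2)y/2)^2 = x^2 + y^2   [equals x^2 + y^2: invariant]
(B) x^2 - 2xy + y^2  ->  (sqrt(2)x/2 - sqrt(2)y/2)^2 - 2(sqrt(2)x/2 - sqrt(2)y/2)(sqrt(2)x/2 + sqrt(2)y/2) + (sqrt(2)x/2 + sqrt(2)y/2)^2 = 2y^2   [differs from x^2 - 2xy + y^2: not invariant]
(C) x^2 + 2xy + y^2  ->  (sqrt(2)x/2 - sqrt(2)y/2)^2 + 2(sqrt(2)x/2 - sqrt(2)y/2)(sqrt(2)x/2 + sqrt(2)y/2) + (sqrt(2)x/2 + sqrt(2)y/2)^2 = 2x^2   [differs from x^2 + 2xy + y^2: not invariant]
(D) x + 2y  ->  (sqrt(2)x/2 - sqrt(2)y/2) + 2(sqrt(2)x/2 + sqrt(2)y/2) = 3sqrt(2)x/2 + sqrt(2)y/2   [differs from x + 2y: not invariant]

Only option (A), x^2 + y^2, is unchanged by the transformation.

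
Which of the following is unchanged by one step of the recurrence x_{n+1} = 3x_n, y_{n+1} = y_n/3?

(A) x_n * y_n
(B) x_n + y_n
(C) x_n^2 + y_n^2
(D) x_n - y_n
A

For the recurrence x_{n+1} = 3x_n, y_{n+1} = y_n/3:

x_{n+1} * y_{n+1} = (3x_n) * (y_n/3) = x_n * y_n
The product is conserved.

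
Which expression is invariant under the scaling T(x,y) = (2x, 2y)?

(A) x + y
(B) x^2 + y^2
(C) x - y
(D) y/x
D

Under the uniform scaling T(x,y) = (2x, 2y):
Substitute the transformed coordinates into each option and compare with the original:
(A) x + y  ->  (2x) + (2y) = 2x + 2y   [differs from x + y: not invariant]
(B) x^2 + y^2  ->  (2x)^2 + (2y)^2 = 4x^2 + 4y^2   [differs from x^2 + y^2: not invariant]
(C) x - y  ->  (2x) - (2y) = 2x - 2y   [differs from x - y: not invariant]
(D) y/x  ->  (2y)/(2x) = y/x   [equals y/x: invariant]

Only option (D), y/x, is unchanged by the transformation.
The common factor 2 cancels in a ratio of coordinates, while sums, products and sums of squares pick up factors of 2 or 4.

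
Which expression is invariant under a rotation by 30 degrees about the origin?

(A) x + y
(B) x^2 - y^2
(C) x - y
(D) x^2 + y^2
D

A rotation by 30 degrees sends (x, y) to (sqrt(3)x/2 - y/2, x/2 + sqrt(3)y/2).
Substitute the transformed coordinates into each option and compare with the original:
(A) x + y  ->  (sqrt(3)x/2 - y/2) + (x/2 + sqrt(3)y/2) = x/2 + sqrt(3)x/2 - y/2 + sqrt(3)y/2   [differs from x + y: not invariant]
(B) x^2 - y^2  ->  (sqrt(3)x/2 - y/2)^2 - (x/2 + sqrt(3)y/2)^2 = x^2/2 - sqrt(3)xy - y^2/2   [differs from x^2 - y^2: not invariant]
(C) x - y  ->  (sqrt(3)x/2 - y/2) - (x/2 + sqrt(3)y/2) = -x/2 + sqrt(3)x/2 - sqrt(3)y/2 - y/2   [differs from x - y: not invariant]
(D) x^2 + y^2  ->  (sqrt(3)x/2 - y/2)^2 + (x/2 + sqrt(3)y/2)^2 = x^2 + y^2   [equals x^2 + y^2: invariant]

Only option (D), x^2 + y^2, is unchanged by the transformation.
Geometrically, x^2 + y^2 is the squared distance from the origin, which every rotation about the origin preserves.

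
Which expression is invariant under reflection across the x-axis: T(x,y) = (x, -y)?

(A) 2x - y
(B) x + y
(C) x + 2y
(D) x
D

The map is reflection across the x-axis: T(x,y) = (x, -y).
Substitute the transformed coordinates into each option and compare with the original:
(A) 2x - y  ->  2(x) - (-y) = 2x + y   [differs from 2x - y: not invariant]
(B) x + y  ->  (x) + (-y) = x - y   [differs from x + y: not invariant]
(C) x + 2y  ->  (x) + 2(-y) = x - 2y   [differs from x + 2y: not invariant]
(D) x  ->  (x) = x   [equals x: invariant]

Only option (D), x, is unchanged by the transformation.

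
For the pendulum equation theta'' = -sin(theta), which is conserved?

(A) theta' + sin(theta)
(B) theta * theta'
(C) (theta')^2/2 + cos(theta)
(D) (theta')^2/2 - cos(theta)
D

A first integral I satisfies dI/dt = 0 along every solution. Differentiate each option and use the equation of motion:
(A) d/dt[theta' + sin(theta)] = theta'' + cos(theta) theta' = -sin(theta) + theta' cos(theta), not identically 0
(B) d/dt[theta * theta'] = (theta')^2 + theta theta'' = (theta')^2 - theta sin(theta), not identically 0
(C) d/dt[(theta')^2/2 + cos(theta)] = theta' theta'' - sin(theta) theta' = -2 theta' sin(theta), not identically 0
(D) d/dt[(theta')^2/2 - cos(theta)] = theta' theta'' + sin(theta) theta' = theta'(-sin(theta)) + theta' sin(theta) = 0

Only (D) has zero time-derivative. This is the total energy: kinetic (theta')^2/2 plus potential -cos(theta).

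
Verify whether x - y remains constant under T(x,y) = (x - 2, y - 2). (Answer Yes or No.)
Yes

Substitute T(x,y) = (x - 2, y - 2) into the expression and compare with the original.

Original: x - y
After applying T: (x - 2) - (y - 2) = x - y

This is identical to the original x - y, so the expression is invariant.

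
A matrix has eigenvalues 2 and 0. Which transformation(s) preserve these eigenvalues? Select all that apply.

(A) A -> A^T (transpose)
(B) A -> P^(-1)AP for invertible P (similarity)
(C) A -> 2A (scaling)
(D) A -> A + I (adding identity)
A and B

Eigenvalues are preserved by:
1. Similarity transformations: A -> P^(-1)AP (same characteristic polynomial)
2. Transpose: A^T has the same eigenvalues as A

Eigenvalues are NOT preserved by:
- Adding identity: eigenvalues become 2+1, 0+1
- Scaling: eigenvalues become 4, 0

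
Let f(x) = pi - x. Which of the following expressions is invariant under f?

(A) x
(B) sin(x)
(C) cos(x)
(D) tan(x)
B

For f(x) = pi - x:
sin(pi - x) = sin(x), so sine is invariant under this transformation.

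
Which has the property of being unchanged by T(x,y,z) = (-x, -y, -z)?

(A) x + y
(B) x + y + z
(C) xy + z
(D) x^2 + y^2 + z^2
D

Apply T(x,y,z) = (-x, -y, -z) to each option, i.e. replace (x, y, z) by the transformed coordinates.
Substitute the transformed coordinates into each option and compare with the original:
(A) x + y  ->  (-x) + (-y) = -x - y   [differs from x + y: not invariant]
(B) x + y + z  ->  (-x) + (-y) + (-z) = -x - y - z   [differs from x + y + z: not invariant]
(C) xy + z  ->  (-x)(-y) + (-z) = xy - z   [differs from xy + z: not invariant]
(D) x^2 + y^2 + z^2  ->  (-x)^2 + (-y)^2 + (-z)^2 = x^2 + y^2 + z^2   [equals x^2 + y^2 + z^2: invariant]

Only option (D), x^2 + y^2 + z^2, is unchanged by the transformation.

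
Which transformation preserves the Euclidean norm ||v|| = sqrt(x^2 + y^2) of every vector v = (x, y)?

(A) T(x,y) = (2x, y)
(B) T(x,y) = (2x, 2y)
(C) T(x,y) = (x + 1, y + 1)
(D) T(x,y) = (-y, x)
D

A transformation preserves a norm if ||T(v)|| = ||v|| for every v; a single vector where the norm changes rules an option out.

(A) T(x,y) = (2x, y): v = (1, 0) has norm sqrt((1)^2 + (0)^2) = 1, but T(v) = (2, 0) has norm 2 -- not preserved.
(B) T(x,y) = (2x, 2y): v = (1, 0) has norm sqrt((1)^2 + (0)^2) = 1, but T(v) = (2, 0) has norm 2 -- not preserved.
(C) T(x,y) = (x + 1, y + 1): v = (1, 0) has norm sqrt((1)^2 + (0)^2) = 1, but T(v) = (2, 1) has norm sqrt(5) -- not preserved.
(D) T(x,y) = (-y, x): preserves the norm -- it is an orthogonal map (a rotation/reflection), and (-y)^2 + (x)^2 simplifies to x^2 + y^2.

Therefore the answer is (D).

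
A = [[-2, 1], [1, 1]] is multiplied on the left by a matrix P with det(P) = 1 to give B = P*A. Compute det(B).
-3

By the multiplicative property of determinants, det(B) = det(P*A) = det(P) * det(A) = det(A),
so the determinant is invariant under multiplication by any determinant-1 matrix; we just need det(A).

det(A) = (-2)(1) - (1)(1) = -2 - 1 = -3

Therefore det(B) = 1 * (-3) = -3.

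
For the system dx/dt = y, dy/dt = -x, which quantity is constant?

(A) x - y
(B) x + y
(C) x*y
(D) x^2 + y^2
D

A first integral I satisfies dI/dt = 0 along every solution. Differentiate each option and use the equation of motion:
(A) d/dt[x - y] = y - (-x) = x + y, not identically 0
(B) d/dt[x + y] = y + (-x) = y - x, not identically 0
(C) d/dt[x*y] = (dx/dt)y + x(dy/dt) = y^2 - x^2, not identically 0
(D) d/dt[x^2 + y^2] = 2x*dx/dt + 2y*dy/dt = 2x*y + 2y*(-x) = 0

Only (D) has zero time-derivative. So x^2 + y^2 (the squared radius; trajectories are circles) is the conserved quantity.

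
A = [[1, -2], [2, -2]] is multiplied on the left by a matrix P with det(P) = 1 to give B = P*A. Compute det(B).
2

By the multiplicative property of determinants, det(B) = det(P*A) = det(P) * det(A) = det(A),
so the determinant is invariant under multiplication by any determinant-1 matrix; we just need det(A).

det(A) = (1)(-2) - (-2)(2) = -2 - (-4) = 2

Therefore det(B) = 1 * 2 = 2.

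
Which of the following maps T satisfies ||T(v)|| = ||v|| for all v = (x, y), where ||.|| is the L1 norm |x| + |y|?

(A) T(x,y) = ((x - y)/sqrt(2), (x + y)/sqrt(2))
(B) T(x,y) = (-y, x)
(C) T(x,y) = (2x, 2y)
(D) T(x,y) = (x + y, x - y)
B

A transformation preserves a norm if ||T(v)|| = ||v|| for every v; a single vector where the norm changes rules an option out.

(A) T(x,y) = ((x - y)/sqrt(2), (x + y)/sqrt(2)): v = (1, 0) has norm |1| + |0| = 1, but T(v) = (sqrt(2)/2, sqrt(2)/2) has norm sqrt(2) -- not preserved.
(B) T(x,y) = (-y, x): preserves the norm -- it only permutes the coordinates and/or flips signs, which leaves |x| + |y| unchanged.
(C) T(x,y) = (2x, 2y): v = (1, 0) has norm |1| + |0| = 1, but T(v) = (2, 0) has norm 2 -- not preserved.
(D) T(x,y) = (x + y, x - y): v = (1, 0) has norm |1| + |0| = 1, but T(v) = (1, 1) has norm 2 -- not preserved.

Therefore the answer is (B).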